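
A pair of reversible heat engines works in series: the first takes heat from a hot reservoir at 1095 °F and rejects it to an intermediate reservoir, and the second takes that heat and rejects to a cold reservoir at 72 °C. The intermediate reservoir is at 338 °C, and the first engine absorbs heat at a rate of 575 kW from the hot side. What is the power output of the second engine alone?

Ẇ₂ ≈ 177 kW

T_H = 1095 °F → (1095 − 32) × 5/9 = 590.56 °C = 863.71 K.
T_C = 72 °C → 72 + 273.15 = 345.15 K.
T_m = 338 °C → 338 + 273.15 = 611.15 K.
Heat entering the second stage: Q_m = Q_H·(T_m/T_H) = 575 × 611.15/863.71 = 407 kW.
Second-stage efficiency η₂ = 1 − T_C/T_m = 1 − 345.15/611.15 = 0.4352, so W₂ = η₂·Q_m = 177 kW.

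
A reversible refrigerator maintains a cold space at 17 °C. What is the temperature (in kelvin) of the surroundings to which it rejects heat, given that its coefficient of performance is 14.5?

T_H ≈ 310 K

T_C = 17 °C → 17 + 273.15 = 290.15 K.
COP_R = T_C/(T_H − T_C) ⇒ T_H = T_C·(1 + 1/COP_R) = 290.15 × (1 + 1/14.5) = 310 K.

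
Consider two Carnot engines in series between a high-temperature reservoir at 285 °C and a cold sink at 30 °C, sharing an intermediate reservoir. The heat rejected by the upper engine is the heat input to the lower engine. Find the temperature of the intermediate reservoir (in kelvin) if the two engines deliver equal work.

T_H = 285 °C → 285 + 273.15 = 558.15 K.
T_C = 30 °C → 30 + 273.15 = 303.15 K.
For reversible stages Q_m = Q_H·(T_m/T_H). Setting W₁ = Q_H(1 − T_m/T_H) equal to W₂ = Q_m(1 − T_C/T_m) = Q_H·(T_m − T_C)/T_H gives T_H − T_m = T_m − T_C, so T_m = (T_H + T_C)/2 = (558.15 + 303.15)/2 = 430.6 K.

T_m ≈ 430.6 K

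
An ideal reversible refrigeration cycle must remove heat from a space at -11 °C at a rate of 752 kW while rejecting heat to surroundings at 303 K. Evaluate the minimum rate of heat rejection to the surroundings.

T_C = -11 °C → -11 + 273.15 = 262.15 K.
For a reversible cycle Q_H/Q_C = T_H/T_C, so Q_H = Q_C·T_H/T_C = 752 × 303.00/262.15 = 869 kW.

Q̇_H ≈ 869 kW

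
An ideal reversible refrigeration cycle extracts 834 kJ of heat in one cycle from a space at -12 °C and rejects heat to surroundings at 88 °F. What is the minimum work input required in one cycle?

T_H = 88 °F → (88 − 32) × 5/9 = 31.11 °C = 304.26 K.
T_C = -12 °C → -12 + 273.15 = 261.15 K.
COP_R = T_C/(T_H − T_C) = 261.15/43.11 = 6.0576.
W = Q_C/COP_R = 834/6.0576 = 138 kJ.

W_in ≈ 138 kJ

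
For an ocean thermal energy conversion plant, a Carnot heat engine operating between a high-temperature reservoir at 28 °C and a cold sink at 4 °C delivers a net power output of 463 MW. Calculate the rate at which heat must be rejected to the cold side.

Q̇_C ≈ 5350 MW

T_H = 28 °C → 28 + 273.15 = 301.15 K.
T_C = 4 °C → 4 + 273.15 = 277.15 K.
For a reversible engine, η = 1 − T_C/T_H = 1 − 277.15/301.15 = 0.0797.
Since Q_C/Q_H = T_C/T_H and Q_H = W/η, Q_C = W·T_C/(T_H − T_C) = 463 × 277.15/24.00 = 5350 MW.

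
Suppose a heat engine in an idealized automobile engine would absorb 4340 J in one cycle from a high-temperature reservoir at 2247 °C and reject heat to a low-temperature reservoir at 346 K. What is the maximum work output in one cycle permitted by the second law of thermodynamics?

W_max ≈ 3740 J

T_H = 2247 °C → 2247 + 273.15 = 2520.15 K.
By the Carnot theorem, η_max = 1 − T_C/T_H = 1 − 346.00/2520.15 = 0.8627.
W_max = η_max · Q_H = 0.8627 × 4340 = 3740 J.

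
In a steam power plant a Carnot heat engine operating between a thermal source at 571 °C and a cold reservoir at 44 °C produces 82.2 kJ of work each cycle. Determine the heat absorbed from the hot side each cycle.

T_H = 571 °C → 571 + 273.15 = 844.15 K.
T_C = 44 °C → 44 + 273.15 = 317.15 K.
Carnot efficiency: η = 1 − T_C/T_H = 1 − 317.15/844.15 = 0.6243.
Q_H = W/η = 82.2/0.6243 = 132 kJ.

Q_H ≈ 132 kJ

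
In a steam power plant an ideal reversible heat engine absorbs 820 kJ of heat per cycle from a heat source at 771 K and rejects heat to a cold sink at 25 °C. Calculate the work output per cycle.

W ≈ 502.9 kJ

T_C = 25 °C → 25 + 273.15 = 298.15 K.
Carnot efficiency: η = 1 − T_C/T_H = 1 − 298.15/771.00 = 0.6133.
W = η·Q_H = 0.6133 × 820 = 502.9 kJ.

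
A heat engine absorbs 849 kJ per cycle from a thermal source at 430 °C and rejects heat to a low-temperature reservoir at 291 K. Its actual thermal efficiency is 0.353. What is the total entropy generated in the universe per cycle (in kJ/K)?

ΔS_univ ≈ 0.680 kJ/K

T_H = 430 °C → 430 + 273.15 = 703.15 K.
W = η·Q_H = 0.353 × 849 = 299.7 kJ, so Q_C = Q_H − W = 549.3 kJ.
Entropy balance on the reservoirs: −Q_H/T_H = -1.207 kJ/K, +Q_C/T_C = 1.888 kJ/K.
ΔS_univ = −Q_H/T_H + Q_C/T_C = 0.680 kJ/K (> 0, since η = 0.353 < η_Carnot = 0.586).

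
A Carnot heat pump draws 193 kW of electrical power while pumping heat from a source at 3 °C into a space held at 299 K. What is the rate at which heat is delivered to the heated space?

T_C = 3 °C → 3 + 273.15 = 276.15 K.
COP_HP = T_H/(T_H − T_C) = 299.00/22.85 = 13.0853.
Q_H = COP_HP · W = 13.0853 × 193 = 2530 kW.

Q̇_H ≈ 2530 kW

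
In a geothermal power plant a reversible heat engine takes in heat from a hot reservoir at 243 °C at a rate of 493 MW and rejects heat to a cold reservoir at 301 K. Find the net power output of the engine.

T_H = 243 °C → 243 + 273.15 = 516.15 K.
For a reversible engine, η = 1 − T_C/T_H = 1 − 301.00/516.15 = 0.4168.
W = η·Q_H = 0.4168 × 493 = 206 MW.

Ẇ ≈ 206 MW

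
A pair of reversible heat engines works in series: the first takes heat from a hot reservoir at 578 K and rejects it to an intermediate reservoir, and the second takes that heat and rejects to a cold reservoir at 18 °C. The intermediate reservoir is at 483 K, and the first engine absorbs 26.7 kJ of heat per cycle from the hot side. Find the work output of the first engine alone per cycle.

W₁ ≈ 4.39 kJ

T_C = 18 °C → 18 + 273.15 = 291.15 K.
First-stage efficiency η₁ = 1 − T_m/T_H = 1 − 483.00/578.00 = 0.1644.
W₁ = η₁·Q_H = 0.1644 × 26.7 = 4.39 kJ.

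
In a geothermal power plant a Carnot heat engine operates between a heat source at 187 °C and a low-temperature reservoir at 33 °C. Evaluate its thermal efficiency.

η ≈ 0.335

T_H = 187 °C → 187 + 273.15 = 460.15 K.
T_C = 33 °C → 33 + 273.15 = 306.15 K.
For a reversible engine, η = 1 − T_C/T_H = 1 − 306.15/460.15 = 0.335.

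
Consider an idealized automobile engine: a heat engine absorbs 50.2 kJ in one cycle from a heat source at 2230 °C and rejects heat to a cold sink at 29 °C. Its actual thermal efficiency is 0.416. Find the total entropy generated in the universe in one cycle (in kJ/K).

T_H = 2230 °C → 2230 + 273.15 = 2503.15 K.
T_C = 29 °C → 29 + 273.15 = 302.15 K.
W = η·Q_H = 0.416 × 50.2 = 20.88 kJ, so Q_C = Q_H − W = 29.32 kJ.
Reservoir entropy changes: ΔS_H = −Q_H/T_H = −50.2/2503.15 = -0.02005 kJ/K and ΔS_C = +Q_C/T_C = 29.32/302.15 = 0.09703 kJ/K.
ΔS_univ = −Q_H/T_H + Q_C/T_C = 0.0770 kJ/K (> 0, since η = 0.416 < η_Carnot = 0.879).

ΔS_univ ≈ 0.0770 kJ/K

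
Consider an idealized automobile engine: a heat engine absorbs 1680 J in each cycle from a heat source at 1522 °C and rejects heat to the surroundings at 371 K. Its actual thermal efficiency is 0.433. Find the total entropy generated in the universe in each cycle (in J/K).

T_H = 1522 °C → 1522 + 273.15 = 1795.15 K.
W = η·Q_H = 0.433 × 1680 = 727.4 J, so Q_C = Q_H − W = 952.6 J.
Entropy balance on the reservoirs: −Q_H/T_H = -0.9359 J/K, +Q_C/T_C = 2.568 J/K.
ΔS_univ = −Q_H/T_H + Q_C/T_C = 1.63 J/K (> 0, since η = 0.433 < η_Carnot = 0.793).

ΔS_univ ≈ 1.63 J/K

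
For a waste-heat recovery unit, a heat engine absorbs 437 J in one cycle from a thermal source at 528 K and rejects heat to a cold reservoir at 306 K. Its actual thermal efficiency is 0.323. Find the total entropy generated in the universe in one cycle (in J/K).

W = η·Q_H = 0.323 × 437 = 141.2 J, so Q_C = Q_H − W = 295.8 J.
The hot reservoir loses entropy Q_H/T_H = 437/528.00 = 0.8277 J/K; the cold reservoir gains Q_C/T_C = 295.8/306.00 = 0.9668 J/K.
ΔS_univ = −Q_H/T_H + Q_C/T_C = 0.139 J/K (> 0, since η = 0.323 < η_Carnot = 0.420).

ΔS_univ ≈ 0.139 J/K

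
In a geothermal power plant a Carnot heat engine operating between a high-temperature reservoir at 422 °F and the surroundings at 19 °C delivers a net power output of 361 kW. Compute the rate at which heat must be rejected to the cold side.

Q̇_C ≈ 533.6 kW

T_H = 422 °F → (422 − 32) × 5/9 = 216.67 °C = 489.82 K.
T_C = 19 °C → 19 + 273.15 = 292.15 K.
η_rev = 1 − T_C/T_H = 1 − 292.15/489.82 = 0.4036.
Since Q_C/Q_H = T_C/T_H and Q_H = W/η, Q_C = W·T_C/(T_H − T_C) = 361 × 292.15/197.67 = 533.6 kW.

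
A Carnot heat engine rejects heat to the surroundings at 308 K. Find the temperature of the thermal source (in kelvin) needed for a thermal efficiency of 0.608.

From η = 1 − T_C/T_H, solving for T_H gives T_H = T_C/(1 − η) = 308.00/(1 − 0.608) = 785.7 K.

T_H ≈ 785.7 K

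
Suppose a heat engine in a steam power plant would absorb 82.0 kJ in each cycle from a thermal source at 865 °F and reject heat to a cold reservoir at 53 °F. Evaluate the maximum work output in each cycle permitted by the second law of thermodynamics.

W_max ≈ 50.3 kJ

T_H = 865 °F → (865 − 32) × 5/9 = 462.78 °C = 735.93 K.
T_C = 53 °F → (53 − 32) × 5/9 = 11.67 °C = 284.82 K.
The upper bound on efficiency is η_max = 1 − T_C/T_H = 1 − 284.82/735.93 = 0.6130.
W_max = η_max · Q_H = 0.6130 × 82.0 = 50.3 kJ.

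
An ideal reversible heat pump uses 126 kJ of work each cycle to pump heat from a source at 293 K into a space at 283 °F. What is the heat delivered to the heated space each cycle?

T_H = 283 °F → (283 − 32) × 5/9 = 139.44 °C = 412.59 K.
For a reversible heat pump, COP_HP = T_H/(T_H − T_C) = 412.59/119.59 = 3.4499.
Q_H = COP_HP · W = 3.4499 × 126 = 435 kJ.

Q_H ≈ 435 kJ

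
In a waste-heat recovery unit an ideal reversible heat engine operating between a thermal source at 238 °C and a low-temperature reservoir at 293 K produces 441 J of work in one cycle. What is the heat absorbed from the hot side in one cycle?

Q_H ≈ 1030 J

T_H = 238 °C → 238 + 273.15 = 511.15 K.
The Carnot efficiency is η = 1 − T_C/T_H = 1 − 293.00/511.15 = 0.4268.
Q_H = W/η = 441/0.4268 = 1030 J.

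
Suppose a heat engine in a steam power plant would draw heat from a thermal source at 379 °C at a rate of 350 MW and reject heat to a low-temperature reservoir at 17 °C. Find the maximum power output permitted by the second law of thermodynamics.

Ẇ_max ≈ 194.3 MW

T_H = 379 °C → 379 + 273.15 = 652.15 K.
T_C = 17 °C → 17 + 273.15 = 290.15 K.
By the Carnot theorem, η_max = 1 − T_C/T_H = 1 − 290.15/652.15 = 0.5551.
W_max = η_max · Q_H = 0.5551 × 350 = 194.3 MW.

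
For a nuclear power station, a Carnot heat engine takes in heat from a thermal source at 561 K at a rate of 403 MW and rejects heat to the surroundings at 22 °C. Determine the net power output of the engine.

T_C = 22 °C → 22 + 273.15 = 295.15 K.
For a reversible engine, η = 1 − T_C/T_H = 1 − 295.15/561.00 = 0.4739.
W = η·Q_H = 0.4739 × 403 = 191.0 MW.

Ẇ ≈ 191.0 MW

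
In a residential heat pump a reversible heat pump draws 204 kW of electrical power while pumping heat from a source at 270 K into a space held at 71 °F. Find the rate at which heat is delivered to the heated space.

T_H = 71 °F → (71 − 32) × 5/9 = 21.67 °C = 294.82 K.
For a reversible heat pump, COP_HP = T_H/(T_H − T_C) = 294.82/24.82 = 11.8798.
Q_H = COP_HP · W = 11.8798 × 204 = 2420 kW.

Q̇_H ≈ 2420 kW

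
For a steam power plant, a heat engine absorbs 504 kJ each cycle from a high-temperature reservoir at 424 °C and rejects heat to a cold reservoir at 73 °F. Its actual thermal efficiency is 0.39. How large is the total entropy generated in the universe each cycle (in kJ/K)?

T_H = 424 °C → 424 + 273.15 = 697.15 K.
T_C = 73 °F → (73 − 32) × 5/9 = 22.78 °C = 295.93 K.
W = η·Q_H = 0.39 × 504 = 196.6 kJ, so Q_C = Q_H − W = 307.4 kJ.
The hot reservoir loses entropy Q_H/T_H = 504/697.15 = 0.7229 kJ/K; the cold reservoir gains Q_C/T_C = 307.4/295.93 = 1.039 kJ/K.
ΔS_univ = −Q_H/T_H + Q_C/T_C = 0.316 kJ/K (> 0, since η = 0.39 < η_Carnot = 0.576).

ΔS_univ ≈ 0.316 kJ/K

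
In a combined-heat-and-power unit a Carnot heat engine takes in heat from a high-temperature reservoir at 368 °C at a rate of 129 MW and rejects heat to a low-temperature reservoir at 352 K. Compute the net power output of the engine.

Ẇ ≈ 58.2 MW

T_H = 368 °C → 368 + 273.15 = 641.15 K.
The Carnot efficiency is η = 1 − T_C/T_H = 1 − 352.00/641.15 = 0.4510.
W = η·Q_H = 0.4510 × 129 = 58.2 MW.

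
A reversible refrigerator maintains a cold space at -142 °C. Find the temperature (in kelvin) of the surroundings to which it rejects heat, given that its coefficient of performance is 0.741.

T_C = -142 °C → -142 + 273.15 = 131.15 K.
COP_R = T_C/(T_H − T_C) ⇒ T_H = T_C·(1 + 1/COP_R) = 131.15 × (1 + 1/0.741) = 308.1 K.

T_H ≈ 308.1 K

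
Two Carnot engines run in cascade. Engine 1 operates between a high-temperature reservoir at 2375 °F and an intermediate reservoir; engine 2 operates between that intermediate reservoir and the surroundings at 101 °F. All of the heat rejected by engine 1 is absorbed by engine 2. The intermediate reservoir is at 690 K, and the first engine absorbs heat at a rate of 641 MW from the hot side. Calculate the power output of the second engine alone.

Ẇ₂ ≈ 154 MW

T_H = 2375 °F → (2375 − 32) × 5/9 = 1301.67 °C = 1574.82 K.
T_C = 101 °F → (101 − 32) × 5/9 = 38.33 °C = 311.48 K.
Heat entering the second stage: Q_m = Q_H·(T_m/T_H) = 641 × 690.00/1574.82 = 281 MW.
Second-stage efficiency η₂ = 1 − T_C/T_m = 1 − 311.48/690.00 = 0.5486, so W₂ = η₂·Q_m = 154 MW.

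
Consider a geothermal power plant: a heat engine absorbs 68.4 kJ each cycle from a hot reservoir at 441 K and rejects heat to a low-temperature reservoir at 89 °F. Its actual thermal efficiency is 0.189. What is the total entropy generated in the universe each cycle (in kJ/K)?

T_C = 89 °F → (89 − 32) × 5/9 = 31.67 °C = 304.82 K.
W = η·Q_H = 0.189 × 68.4 = 12.93 kJ, so Q_C = Q_H − W = 55.47 kJ.
Reservoir entropy changes: ΔS_H = −Q_H/T_H = −68.4/441.00 = -0.1551 kJ/K and ΔS_C = +Q_C/T_C = 55.47/304.82 = 0.1820 kJ/K.
ΔS_univ = −Q_H/T_H + Q_C/T_C = 0.0269 kJ/K (> 0, since η = 0.189 < η_Carnot = 0.309).

ΔS_univ ≈ 0.0269 kJ/K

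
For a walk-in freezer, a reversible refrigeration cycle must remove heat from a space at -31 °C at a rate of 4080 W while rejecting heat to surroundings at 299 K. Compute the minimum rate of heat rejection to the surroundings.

Q̇_H ≈ 5038 W

T_C = -31 °C → -31 + 273.15 = 242.15 K.
For a reversible cycle Q_H/Q_C = T_H/T_C, so Q_H = Q_C·T_H/T_C = 4080 × 299.00/242.15 = 5038 W.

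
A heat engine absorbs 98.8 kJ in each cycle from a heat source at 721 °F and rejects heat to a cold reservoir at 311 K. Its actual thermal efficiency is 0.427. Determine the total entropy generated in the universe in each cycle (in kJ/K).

ΔS_univ ≈ 0.0314 kJ/K

T_H = 721 °F → (721 − 32) × 5/9 = 382.78 °C = 655.93 K.
W = η·Q_H = 0.427 × 98.8 = 42.19 kJ, so Q_C = Q_H − W = 56.61 kJ.
The hot reservoir loses entropy Q_H/T_H = 98.8/655.93 = 0.1506 kJ/K; the cold reservoir gains Q_C/T_C = 56.61/311.00 = 0.1820 kJ/K.
ΔS_univ = −Q_H/T_H + Q_C/T_C = 0.0314 kJ/K (> 0, since η = 0.427 < η_Carnot = 0.526).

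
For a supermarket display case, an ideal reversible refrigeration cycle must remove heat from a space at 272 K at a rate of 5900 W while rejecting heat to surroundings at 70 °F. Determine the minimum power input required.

Ẇ_in ≈ 483 W

T_H = 70 °F → (70 − 32) × 5/9 = 21.11 °C = 294.26 K.
COP_R = T_C/(T_H − T_C) = 272.00/22.26 = 12.2186.
W = Q_C/COP_R = 5900/12.2186 = 483 W.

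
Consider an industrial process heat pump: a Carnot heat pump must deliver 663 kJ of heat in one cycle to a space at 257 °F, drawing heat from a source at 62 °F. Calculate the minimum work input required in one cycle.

W_in ≈ 180 kJ

T_H = 257 °F → (257 − 32) × 5/9 = 125.00 °C = 398.15 K.
T_C = 62 °F → (62 − 32) × 5/9 = 16.67 °C = 289.82 K.
COP_HP = T_H/(T_H − T_C) = 398.15/108.33 = 3.6752.
W = Q_H/COP_HP = 663/3.6752 = 180 kJ.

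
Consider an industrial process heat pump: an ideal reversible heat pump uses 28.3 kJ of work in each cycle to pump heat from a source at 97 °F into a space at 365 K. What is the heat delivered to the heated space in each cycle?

Q_H ≈ 185 kJ

T_C = 97 °F → (97 − 32) × 5/9 = 36.11 °C = 309.26 K.
COP_HP = T_H/(T_H − T_C) = 365.00/55.74 = 6.5484.
Q_H = COP_HP · W = 6.5484 × 28.3 = 185 kJ.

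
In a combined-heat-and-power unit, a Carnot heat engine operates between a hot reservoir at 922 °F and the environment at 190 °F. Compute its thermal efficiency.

η ≈ 0.530

T_H = 922 °F → (922 − 32) × 5/9 = 494.44 °C = 767.59 K.
T_C = 190 °F → (190 − 32) × 5/9 = 87.78 °C = 360.93 K.
For a reversible engine, η = 1 − T_C/T_H = 1 − 360.93/767.59 = 0.530.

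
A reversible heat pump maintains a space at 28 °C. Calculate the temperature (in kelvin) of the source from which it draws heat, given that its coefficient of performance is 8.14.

T_H = 28 °C → 28 + 273.15 = 301.15 K.
COP_HP = T_H/(T_H − T_C) ⇒ T_C = T_H·(COP_HP − 1)/COP_HP = 301.15 × (8.14 − 1)/8.14 = 264 K.

T_C ≈ 264 K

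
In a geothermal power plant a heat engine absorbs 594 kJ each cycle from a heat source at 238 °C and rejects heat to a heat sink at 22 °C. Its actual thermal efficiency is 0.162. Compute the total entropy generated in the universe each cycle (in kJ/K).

ΔS_univ ≈ 0.5244 kJ/K

T_H = 238 °C → 238 + 273.15 = 511.15 K.
T_C = 22 °C → 22 + 273.15 = 295.15 K.
W = η·Q_H = 0.162 × 594 = 96.23 kJ, so Q_C = Q_H − W = 497.8 kJ.
Reservoir entropy changes: ΔS_H = −Q_H/T_H = −594/511.15 = -1.162 kJ/K and ΔS_C = +Q_C/T_C = 497.8/295.15 = 1.687 kJ/K.
ΔS_univ = −Q_H/T_H + Q_C/T_C = 0.5244 kJ/K (> 0, since η = 0.162 < η_Carnot = 0.423).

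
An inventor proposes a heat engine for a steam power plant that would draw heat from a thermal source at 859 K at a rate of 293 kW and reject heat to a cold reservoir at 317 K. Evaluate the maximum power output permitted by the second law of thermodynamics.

The second-law ceiling is the Carnot efficiency, η_max = 1 − T_C/T_H = 1 − 317.00/859.00 = 0.6310.
W_max = η_max · Q_H = 0.6310 × 293 = 184.9 kW.

Ẇ_max ≈ 184.9 kW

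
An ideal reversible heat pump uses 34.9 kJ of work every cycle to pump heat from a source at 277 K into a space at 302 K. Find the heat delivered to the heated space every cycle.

Q_H ≈ 422 kJ

Reversible heating COP: COP_HP = T_H/(T_H − T_C) = 302.00/25.00 = 12.0800.
Q_H = COP_HP · W = 12.0800 × 34.9 = 422 kJ.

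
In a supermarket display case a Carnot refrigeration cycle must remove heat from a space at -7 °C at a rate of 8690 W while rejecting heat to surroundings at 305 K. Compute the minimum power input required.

Ẇ_in ≈ 1270 W

T_C = -7 °C → -7 + 273.15 = 266.15 K.
For a reversible refrigerator, COP_R = T_C/(T_H − T_C) = 266.15/38.85 = 6.8507.
W = Q_C/COP_R = 8690/6.8507 = 1270 W.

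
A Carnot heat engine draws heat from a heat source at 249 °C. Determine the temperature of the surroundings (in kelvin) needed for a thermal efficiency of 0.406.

T_H = 249 °C → 249 + 273.15 = 522.15 K.
From η = 1 − T_C/T_H, T_C = T_H·(1 − η) = 522.15 × (1 − 0.406) = 310 K.

T_C ≈ 310 K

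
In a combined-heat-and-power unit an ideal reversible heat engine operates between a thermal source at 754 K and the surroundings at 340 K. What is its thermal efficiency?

η ≈ 0.549

For a reversible engine, η = 1 − T_C/T_H = 1 − 340.00/754.00 = 0.549.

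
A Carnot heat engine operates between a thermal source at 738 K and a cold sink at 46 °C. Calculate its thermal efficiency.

η ≈ 0.568

T_C = 46 °C → 46 + 273.15 = 319.15 K.
For a reversible engine, η = 1 − T_C/T_H = 1 − 319.15/738.00 = 0.568.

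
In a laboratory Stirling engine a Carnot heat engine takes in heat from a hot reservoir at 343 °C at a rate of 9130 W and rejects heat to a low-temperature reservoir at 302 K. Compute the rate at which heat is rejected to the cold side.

Q̇_C ≈ 4475 W

T_H = 343 °C → 343 + 273.15 = 616.15 K.
The Carnot efficiency is η = 1 − T_C/T_H = 1 − 302.00/616.15 = 0.5099.
For a reversible cycle Q_C/Q_H = T_C/T_H, so Q_C = 9130 × 302.00/616.15 = 4475 W.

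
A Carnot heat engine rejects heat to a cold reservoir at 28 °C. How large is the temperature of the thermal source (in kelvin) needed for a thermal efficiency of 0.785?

T_H ≈ 1401 K

T_C = 28 °C → 28 + 273.15 = 301.15 K.
From η = 1 − T_C/T_H, solving for T_H gives T_H = T_C/(1 − η) = 301.15/(1 − 0.785) = 1401 K.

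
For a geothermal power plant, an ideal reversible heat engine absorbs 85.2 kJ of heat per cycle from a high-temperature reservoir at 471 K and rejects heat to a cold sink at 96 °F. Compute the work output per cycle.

W ≈ 29.4 kJ

T_C = 96 °F → (96 − 32) × 5/9 = 35.56 °C = 308.71 K.
For a reversible engine, η = 1 − T_C/T_H = 1 − 308.71/471.00 = 0.3446.
W = η·Q_H = 0.3446 × 85.2 = 29.4 kJ.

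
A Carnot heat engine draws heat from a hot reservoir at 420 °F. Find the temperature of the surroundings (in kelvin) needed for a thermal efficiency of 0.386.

T_H = 420 °F → (420 − 32) × 5/9 = 215.56 °C = 488.71 K.
From η = 1 − T_C/T_H, T_C = T_H·(1 − η) = 488.71 × (1 − 0.386) = 300 K.

T_C ≈ 300 K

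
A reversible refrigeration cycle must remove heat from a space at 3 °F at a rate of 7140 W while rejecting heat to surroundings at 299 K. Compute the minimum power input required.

Ẇ_in ≈ 1170 W

T_C = 3 °F → (3 − 32) × 5/9 = -16.11 °C = 257.04 K.
COP_R = T_C/(T_H − T_C) = 257.04/41.96 = 6.1256.
W = Q_C/COP_R = 7140/6.1256 = 1170 W.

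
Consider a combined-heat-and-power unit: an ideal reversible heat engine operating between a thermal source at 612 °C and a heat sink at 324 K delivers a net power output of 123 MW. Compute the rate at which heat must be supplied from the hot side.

Q̇_H ≈ 194 MW

T_H = 612 °C → 612 + 273.15 = 885.15 K.
Since the cycle is reversible, η = 1 − T_C/T_H = 1 − 324.00/885.15 = 0.6340.
Q_H = W/η = 123/0.6340 = 194 MW.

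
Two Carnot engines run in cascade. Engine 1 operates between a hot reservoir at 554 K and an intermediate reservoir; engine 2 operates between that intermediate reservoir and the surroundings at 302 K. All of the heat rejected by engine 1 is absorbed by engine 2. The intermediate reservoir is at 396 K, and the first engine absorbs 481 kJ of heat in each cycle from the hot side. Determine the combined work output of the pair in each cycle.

Two reversible stages in series are equivalent to a single Carnot engine between T_H and T_C, so η_total = 1 − T_C/T_H = 1 − 302.00/554.00 = 0.4549.
W_total = η_total · Q_H = 0.4549 × 481 = 218.8 kJ.

W_total ≈ 218.8 kJ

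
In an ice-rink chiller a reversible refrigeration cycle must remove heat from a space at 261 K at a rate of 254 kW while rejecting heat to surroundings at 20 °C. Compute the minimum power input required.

Ẇ_in ≈ 31.3 kW

T_H = 20 °C → 20 + 273.15 = 293.15 K.
For a reversible refrigerator, COP_R = T_C/(T_H − T_C) = 261.00/32.15 = 8.1182.
W = Q_C/COP_R = 254/8.1182 = 31.3 kW.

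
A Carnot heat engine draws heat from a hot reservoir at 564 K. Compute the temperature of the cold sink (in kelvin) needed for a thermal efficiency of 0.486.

T_C ≈ 290 K

From η = 1 − T_C/T_H, T_C = T_H·(1 − η) = 564.00 × (1 − 0.486) = 290 K.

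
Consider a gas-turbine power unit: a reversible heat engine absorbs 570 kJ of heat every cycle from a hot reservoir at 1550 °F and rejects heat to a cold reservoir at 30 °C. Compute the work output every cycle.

W ≈ 415.2 kJ

T_H = 1550 °F → (1550 − 32) × 5/9 = 843.33 °C = 1116.48 K.
T_C = 30 °C → 30 + 273.15 = 303.15 K.
The Carnot efficiency is η = 1 − T_C/T_H = 1 − 303.15/1116.48 = 0.7285.
W = η·Q_H = 0.7285 × 570 = 415.2 kJ.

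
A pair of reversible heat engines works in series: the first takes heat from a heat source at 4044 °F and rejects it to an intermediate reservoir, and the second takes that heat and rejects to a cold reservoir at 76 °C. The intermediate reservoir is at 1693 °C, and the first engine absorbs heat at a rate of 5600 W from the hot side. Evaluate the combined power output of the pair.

T_H = 4044 °F → (4044 − 32) × 5/9 = 2228.89 °C = 2502.04 K.
T_C = 76 °C → 76 + 273.15 = 349.15 K.
Two reversible stages in series are equivalent to a single Carnot engine between T_H and T_C, so η_total = 1 − T_C/T_H = 1 − 349.15/2502.04 = 0.8605.
W_total = η_total · Q_H = 0.8605 × 5600 = 4820 W.

Ẇ_total ≈ 4820 W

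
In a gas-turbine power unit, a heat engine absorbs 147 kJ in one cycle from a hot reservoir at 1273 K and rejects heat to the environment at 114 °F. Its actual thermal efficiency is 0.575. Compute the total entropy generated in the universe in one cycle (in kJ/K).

ΔS_univ ≈ 0.0806 kJ/K

T_C = 114 °F → (114 − 32) × 5/9 = 45.56 °C = 318.71 K.
W = η·Q_H = 0.575 × 147 = 84.52 kJ, so Q_C = Q_H − W = 62.48 kJ.
The hot reservoir loses entropy Q_H/T_H = 147/1273.00 = 0.1155 kJ/K; the cold reservoir gains Q_C/T_C = 62.48/318.71 = 0.1960 kJ/K.
ΔS_univ = −Q_H/T_H + Q_C/T_C = 0.0806 kJ/K (> 0, since η = 0.575 < η_Carnot = 0.750).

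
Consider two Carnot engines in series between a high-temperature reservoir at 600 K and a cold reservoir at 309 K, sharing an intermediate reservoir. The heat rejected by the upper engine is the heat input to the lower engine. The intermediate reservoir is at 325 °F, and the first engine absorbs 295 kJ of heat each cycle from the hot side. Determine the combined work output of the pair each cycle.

W_total ≈ 143.1 kJ

Two reversible stages in series are equivalent to a single Carnot engine between T_H and T_C, so η_total = 1 − T_C/T_H = 1 − 309.00/600.00 = 0.4850.
W_total = η_total · Q_H = 0.4850 × 295 = 143.1 kJ.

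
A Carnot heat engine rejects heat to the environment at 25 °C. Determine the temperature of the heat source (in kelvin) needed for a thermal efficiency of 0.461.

T_H ≈ 553 K

T_C = 25 °C → 25 + 273.15 = 298.15 K.
From η = 1 − T_C/T_H, solving for T_H gives T_H = T_C/(1 − η) = 298.15/(1 − 0.461) = 553 K.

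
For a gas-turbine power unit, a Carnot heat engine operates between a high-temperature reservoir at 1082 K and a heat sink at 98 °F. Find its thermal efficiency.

η ≈ 0.7137

T_C = 98 °F → (98 − 32) × 5/9 = 36.67 °C = 309.82 K.
Since the cycle is reversible, η = 1 − T_C/T_H = 1 − 309.82/1082.00 = 0.7137.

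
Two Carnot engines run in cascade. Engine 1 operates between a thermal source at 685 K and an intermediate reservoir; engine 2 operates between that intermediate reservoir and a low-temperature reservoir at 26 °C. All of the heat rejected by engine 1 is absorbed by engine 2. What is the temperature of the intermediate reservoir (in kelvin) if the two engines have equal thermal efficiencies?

T_m ≈ 453 K

T_C = 26 °C → 26 + 273.15 = 299.15 K.
Equal efficiencies require 1 − T_m/T_H = 1 − T_C/T_m, i.e. T_m/T_H = T_C/T_m, so T_m = √(T_H·T_C) = √(685.00 × 299.15) = 453 K.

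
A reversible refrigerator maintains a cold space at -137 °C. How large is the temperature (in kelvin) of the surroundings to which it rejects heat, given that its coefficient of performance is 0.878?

T_H ≈ 291.2 K

T_C = -137 °C → -137 + 273.15 = 136.15 K.
COP_R = T_C/(T_H − T_C) ⇒ T_H = T_C·(1 + 1/COP_R) = 136.15 × (1 + 1/0.878) = 291.2 K.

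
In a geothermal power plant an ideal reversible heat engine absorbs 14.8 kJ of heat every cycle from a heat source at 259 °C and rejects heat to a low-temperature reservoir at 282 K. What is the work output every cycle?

W ≈ 6.96 kJ

T_H = 259 °C → 259 + 273.15 = 532.15 K.
Carnot efficiency: η = 1 − T_C/T_H = 1 − 282.00/532.15 = 0.4701.
W = η·Q_H = 0.4701 × 14.8 = 6.96 kJ.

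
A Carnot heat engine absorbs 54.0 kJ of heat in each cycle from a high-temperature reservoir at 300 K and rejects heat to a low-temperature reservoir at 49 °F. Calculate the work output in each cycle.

W ≈ 3.13 kJ

T_C = 49 °F → (49 − 32) × 5/9 = 9.44 °C = 282.59 K.
The Carnot efficiency is η = 1 − T_C/T_H = 1 − 282.59/300.00 = 0.0580.
W = η·Q_H = 0.0580 × 54.0 = 3.13 kJ.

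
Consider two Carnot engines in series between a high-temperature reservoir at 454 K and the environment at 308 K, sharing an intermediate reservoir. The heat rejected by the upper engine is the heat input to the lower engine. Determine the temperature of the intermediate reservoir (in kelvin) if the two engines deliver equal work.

T_m ≈ 381 K

For reversible stages Q_m = Q_H·(T_m/T_H). Setting W₁ = Q_H(1 − T_m/T_H) equal to W₂ = Q_m(1 − T_C/T_m) = Q_H·(T_m − T_C)/T_H gives T_H − T_m = T_m − T_C, so T_m = (T_H + T_C)/2 = (454.00 + 308.00)/2 = 381 K.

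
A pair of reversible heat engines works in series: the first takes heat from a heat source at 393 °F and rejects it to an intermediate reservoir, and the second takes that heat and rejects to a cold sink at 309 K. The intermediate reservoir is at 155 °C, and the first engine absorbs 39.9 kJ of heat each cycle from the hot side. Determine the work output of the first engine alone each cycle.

W₁ ≈ 3.84 kJ

T_H = 393 °F → (393 − 32) × 5/9 = 200.56 °C = 473.71 K.
T_m = 155 °C → 155 + 273.15 = 428.15 K.
First-stage efficiency η₁ = 1 − T_m/T_H = 1 − 428.15/473.71 = 0.0962.
W₁ = η₁·Q_H = 0.0962 × 39.9 = 3.84 kJ.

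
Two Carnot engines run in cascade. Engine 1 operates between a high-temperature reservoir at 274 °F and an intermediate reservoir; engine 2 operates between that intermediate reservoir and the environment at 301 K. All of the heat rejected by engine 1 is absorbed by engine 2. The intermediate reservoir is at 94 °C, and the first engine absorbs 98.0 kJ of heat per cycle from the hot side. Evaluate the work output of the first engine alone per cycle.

T_H = 274 °F → (274 − 32) × 5/9 = 134.44 °C = 407.59 K.
T_m = 94 °C → 94 + 273.15 = 367.15 K.
First-stage efficiency η₁ = 1 − T_m/T_H = 1 − 367.15/407.59 = 0.0992.
W₁ = η₁·Q_H = 0.0992 × 98.0 = 9.72 kJ.

W₁ ≈ 9.72 kJ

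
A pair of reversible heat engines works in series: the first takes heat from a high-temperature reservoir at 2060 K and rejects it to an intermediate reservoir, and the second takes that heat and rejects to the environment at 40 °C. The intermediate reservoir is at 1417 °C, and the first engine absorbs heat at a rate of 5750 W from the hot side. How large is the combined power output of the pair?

T_C = 40 °C → 40 + 273.15 = 313.15 K.
Two reversible stages in series are equivalent to a single Carnot engine between T_H and T_C, so η_total = 1 − T_C/T_H = 1 − 313.15/2060.00 = 0.8480.
W_total = η_total · Q_H = 0.8480 × 5750 = 4880 W.

Ẇ_total ≈ 4880 W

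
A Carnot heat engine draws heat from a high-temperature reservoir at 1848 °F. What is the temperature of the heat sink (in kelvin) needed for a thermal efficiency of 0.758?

T_H = 1848 °F → (1848 − 32) × 5/9 = 1008.89 °C = 1282.04 K.
From η = 1 − T_C/T_H, T_C = T_H·(1 − η) = 1282.04 × (1 − 0.758) = 310 K.

T_C ≈ 310 K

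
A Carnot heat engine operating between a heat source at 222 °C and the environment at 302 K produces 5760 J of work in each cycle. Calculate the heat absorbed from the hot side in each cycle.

Q_H ≈ 14770 J

T_H = 222 °C → 222 + 273.15 = 495.15 K.
Carnot efficiency: η = 1 − T_C/T_H = 1 − 302.00/495.15 = 0.3901.
Q_H = W/η = 5760/0.3901 = 14770 J.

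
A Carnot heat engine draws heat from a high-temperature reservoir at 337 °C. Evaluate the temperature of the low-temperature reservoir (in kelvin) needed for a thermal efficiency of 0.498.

T_H = 337 °C → 337 + 273.15 = 610.15 K.
From η = 1 − T_C/T_H, T_C = T_H·(1 − η) = 610.15 × (1 − 0.498) = 306 K.

T_C ≈ 306 K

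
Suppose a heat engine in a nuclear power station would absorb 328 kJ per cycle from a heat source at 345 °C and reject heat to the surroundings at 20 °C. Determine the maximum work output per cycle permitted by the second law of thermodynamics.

W_max ≈ 172.5 kJ

T_H = 345 °C → 345 + 273.15 = 618.15 K.
T_C = 20 °C → 20 + 273.15 = 293.15 K.
The second-law ceiling is the Carnot efficiency, η_max = 1 − T_C/T_H = 1 − 293.15/618.15 = 0.5258.
W_max = η_max · Q_H = 0.5258 × 328 = 172.5 kJ.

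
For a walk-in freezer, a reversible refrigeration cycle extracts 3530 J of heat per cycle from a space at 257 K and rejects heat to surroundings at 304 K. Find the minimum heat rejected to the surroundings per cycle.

Q_H ≈ 4176 J

For a reversible cycle Q_H/Q_C = T_H/T_C, so Q_H = Q_C·T_H/T_C = 3530 × 304.00/257.00 = 4176 J.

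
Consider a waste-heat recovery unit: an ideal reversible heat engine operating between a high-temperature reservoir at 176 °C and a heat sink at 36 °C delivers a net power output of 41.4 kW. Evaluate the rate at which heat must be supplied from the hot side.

T_H = 176 °C → 176 + 273.15 = 449.15 K.
T_C = 36 °C → 36 + 273.15 = 309.15 K.
Since the cycle is reversible, η = 1 − T_C/T_H = 1 − 309.15/449.15 = 0.3117.
Q_H = W/η = 41.4/0.3117 = 133 kW.

Q̇_H ≈ 133 kW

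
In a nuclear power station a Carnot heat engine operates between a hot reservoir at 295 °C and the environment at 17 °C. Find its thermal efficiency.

T_H = 295 °C → 295 + 273.15 = 568.15 K.
T_C = 17 °C → 17 + 273.15 = 290.15 K.
η_rev = 1 − T_C/T_H = 1 − 290.15/568.15 = 0.489.

η ≈ 0.489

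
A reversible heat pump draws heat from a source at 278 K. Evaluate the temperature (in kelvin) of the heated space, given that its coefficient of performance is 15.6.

COP_HP = T_H/(T_H − T_C) ⇒ T_H = T_C·COP_HP/(COP_HP − 1) = 278.00 × 15.6/(15.6 − 1) = 297.0 K.

T_H ≈ 297.0 K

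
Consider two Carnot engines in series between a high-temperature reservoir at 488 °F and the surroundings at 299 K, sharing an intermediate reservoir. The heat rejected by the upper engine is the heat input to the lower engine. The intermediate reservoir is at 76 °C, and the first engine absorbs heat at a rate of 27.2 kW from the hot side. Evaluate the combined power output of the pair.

T_H = 488 °F → (488 − 32) × 5/9 = 253.33 °C = 526.48 K.
Two reversible stages in series are equivalent to a single Carnot engine between T_H and T_C, so η_total = 1 − T_C/T_H = 1 − 299.00/526.48 = 0.4321.
W_total = η_total · Q_H = 0.4321 × 27.2 = 11.8 kW.

Ẇ_total ≈ 11.8 kW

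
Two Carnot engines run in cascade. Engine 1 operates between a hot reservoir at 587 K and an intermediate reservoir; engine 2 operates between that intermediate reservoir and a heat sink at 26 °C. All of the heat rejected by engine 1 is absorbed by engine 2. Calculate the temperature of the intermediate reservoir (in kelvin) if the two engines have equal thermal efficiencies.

T_m ≈ 419 K

T_C = 26 °C → 26 + 273.15 = 299.15 K.
Equal efficiencies require 1 − T_m/T_H = 1 − T_C/T_m, i.e. T_m/T_H = T_C/T_m, so T_m = √(T_H·T_C) = √(587.00 × 299.15) = 419 K.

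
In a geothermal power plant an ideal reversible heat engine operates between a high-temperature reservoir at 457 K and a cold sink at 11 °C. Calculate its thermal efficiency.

η ≈ 0.3782

T_C = 11 °C → 11 + 273.15 = 284.15 K.
Since the cycle is reversible, η = 1 − T_C/T_H = 1 − 284.15/457.00 = 0.3782.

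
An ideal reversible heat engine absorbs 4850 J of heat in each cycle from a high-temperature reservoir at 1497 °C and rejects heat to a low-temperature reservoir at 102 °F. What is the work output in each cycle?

T_H = 1497 °C → 1497 + 273.15 = 1770.15 K.
T_C = 102 °F → (102 − 32) × 5/9 = 38.89 °C = 312.04 K.
Carnot efficiency: η = 1 − T_C/T_H = 1 − 312.04/1770.15 = 0.8237.
W = η·Q_H = 0.8237 × 4850 = 4000 J.

W ≈ 4000 J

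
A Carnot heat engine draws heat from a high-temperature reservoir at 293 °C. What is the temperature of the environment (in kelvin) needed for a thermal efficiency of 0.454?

T_H = 293 °C → 293 + 273.15 = 566.15 K.
From η = 1 − T_C/T_H, T_C = T_H·(1 − η) = 566.15 × (1 − 0.454) = 309.1 K.

T_C ≈ 309.1 K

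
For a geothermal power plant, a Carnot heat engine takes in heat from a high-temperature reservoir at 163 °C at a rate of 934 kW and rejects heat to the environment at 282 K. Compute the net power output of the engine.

T_H = 163 °C → 163 + 273.15 = 436.15 K.
The Carnot efficiency is η = 1 − T_C/T_H = 1 − 282.00/436.15 = 0.3534.
W = η·Q_H = 0.3534 × 934 = 330 kW.

Ẇ ≈ 330 kW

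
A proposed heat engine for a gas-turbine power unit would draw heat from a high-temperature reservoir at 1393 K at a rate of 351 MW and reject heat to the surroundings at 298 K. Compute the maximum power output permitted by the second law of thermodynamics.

No engine can exceed the Carnot limit: η_max = 1 − T_C/T_H = 1 − 298.00/1393.00 = 0.7861.
W_max = η_max · Q_H = 0.7861 × 351 = 276 MW.

Ẇ_max ≈ 276 MW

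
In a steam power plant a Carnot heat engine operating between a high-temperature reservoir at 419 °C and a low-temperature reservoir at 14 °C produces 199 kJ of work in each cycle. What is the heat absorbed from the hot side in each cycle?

Q_H ≈ 340 kJ

T_H = 419 °C → 419 + 273.15 = 692.15 K.
T_C = 14 °C → 14 + 273.15 = 287.15 K.
η_rev = 1 − T_C/T_H = 1 − 287.15/692.15 = 0.5851.
Q_H = W/η = 199/0.5851 = 340 kJ.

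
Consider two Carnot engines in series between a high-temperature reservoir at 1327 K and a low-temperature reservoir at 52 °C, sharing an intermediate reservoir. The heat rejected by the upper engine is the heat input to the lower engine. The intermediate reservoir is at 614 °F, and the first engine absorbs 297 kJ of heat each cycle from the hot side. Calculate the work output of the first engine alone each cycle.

T_C = 52 °C → 52 + 273.15 = 325.15 K.
T_m = 614 °F → (614 − 32) × 5/9 = 323.33 °C = 596.48 K.
First-stage efficiency η₁ = 1 − T_m/T_H = 1 − 596.48/1327.00 = 0.5505.
W₁ = η₁·Q_H = 0.5505 × 297 = 163 kJ.

W₁ ≈ 163 kJ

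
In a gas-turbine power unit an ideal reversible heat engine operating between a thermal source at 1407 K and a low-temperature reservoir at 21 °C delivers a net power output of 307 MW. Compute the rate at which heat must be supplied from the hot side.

T_C = 21 °C → 21 + 273.15 = 294.15 K.
Carnot efficiency: η = 1 − T_C/T_H = 1 − 294.15/1407.00 = 0.7909.
Q_H = W/η = 307/0.7909 = 388.1 MW.

Q̇_H ≈ 388.1 MW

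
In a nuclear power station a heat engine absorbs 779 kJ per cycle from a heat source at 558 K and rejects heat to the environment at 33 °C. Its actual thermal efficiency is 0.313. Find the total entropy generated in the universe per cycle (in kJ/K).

ΔS_univ ≈ 0.3520 kJ/K

T_C = 33 °C → 33 + 273.15 = 306.15 K.
W = η·Q_H = 0.313 × 779 = 243.8 kJ, so Q_C = Q_H − W = 535.2 kJ.
Entropy balance on the reservoirs: −Q_H/T_H = -1.396 kJ/K, +Q_C/T_C = 1.748 kJ/K.
ΔS_univ = −Q_H/T_H + Q_C/T_C = 0.3520 kJ/K (> 0, since η = 0.313 < η_Carnot = 0.451).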